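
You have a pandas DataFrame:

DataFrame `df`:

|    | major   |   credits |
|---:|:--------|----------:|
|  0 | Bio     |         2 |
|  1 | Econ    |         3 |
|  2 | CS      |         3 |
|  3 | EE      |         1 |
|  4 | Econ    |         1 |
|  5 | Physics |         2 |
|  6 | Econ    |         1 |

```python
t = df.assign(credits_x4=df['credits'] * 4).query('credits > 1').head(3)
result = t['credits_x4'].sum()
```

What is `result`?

32

add column credits_x4 = df['credits'] * 4:
     major  credits  credits_x4
0      Bio        2           8
1     Econ        3          12
2       CS        3          12
3       EE        1           4
4     Econ        1           4
5  Physics        2           8
6     Econ        1           4
filter rows where credits > 1:
     major  credits  credits_x4
0      Bio        2           8
1     Econ        3          12
2       CS        3          12
5  Physics        2           8
take first 3 rows:
  major  credits  credits_x4
0   Bio        2           8
1  Econ        3          12
2    CS        3          12
The sum of column 'credits_x4' is 32.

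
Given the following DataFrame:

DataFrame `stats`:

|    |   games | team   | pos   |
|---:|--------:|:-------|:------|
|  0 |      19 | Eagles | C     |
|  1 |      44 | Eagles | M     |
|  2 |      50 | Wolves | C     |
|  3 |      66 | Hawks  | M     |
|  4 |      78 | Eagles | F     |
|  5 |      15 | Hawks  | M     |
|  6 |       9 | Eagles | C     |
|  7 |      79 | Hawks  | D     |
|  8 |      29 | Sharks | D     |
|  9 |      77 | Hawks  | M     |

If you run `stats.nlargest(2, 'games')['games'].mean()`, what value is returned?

78.5

take 2 rows with largest games:
   games    team pos
7     79   Hawks   D
4     78  Eagles   F
Finally, mean of column 'games' = 78.5.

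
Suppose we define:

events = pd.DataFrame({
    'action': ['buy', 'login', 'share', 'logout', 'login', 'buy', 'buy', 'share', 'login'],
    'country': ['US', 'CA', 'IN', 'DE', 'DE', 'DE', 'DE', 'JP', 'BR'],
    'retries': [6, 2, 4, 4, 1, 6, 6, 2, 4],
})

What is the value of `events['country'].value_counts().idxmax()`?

DE

value_counts of country:
country
DE    4
US    1
CA    1
IN    1
JP    1
BR    1
Name: count, dtype: int64
Taking the label with the largest value gives DE.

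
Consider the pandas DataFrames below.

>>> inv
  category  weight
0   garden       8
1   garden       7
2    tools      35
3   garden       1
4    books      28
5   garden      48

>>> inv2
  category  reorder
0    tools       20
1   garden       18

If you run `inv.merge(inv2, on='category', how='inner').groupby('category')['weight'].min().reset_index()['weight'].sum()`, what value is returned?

merge on 'category' (how='inner') → 5 rows:
  category  weight  reorder
0   garden       8       18
1   garden       7       18
2    tools      35       20
3   garden       1       18
4   garden      48       18
group by category, min of weight:
category
garden     1
tools     35
Name: weight, dtype: int64
reset_index():
  category  weight
0   garden       1
1    tools      35

36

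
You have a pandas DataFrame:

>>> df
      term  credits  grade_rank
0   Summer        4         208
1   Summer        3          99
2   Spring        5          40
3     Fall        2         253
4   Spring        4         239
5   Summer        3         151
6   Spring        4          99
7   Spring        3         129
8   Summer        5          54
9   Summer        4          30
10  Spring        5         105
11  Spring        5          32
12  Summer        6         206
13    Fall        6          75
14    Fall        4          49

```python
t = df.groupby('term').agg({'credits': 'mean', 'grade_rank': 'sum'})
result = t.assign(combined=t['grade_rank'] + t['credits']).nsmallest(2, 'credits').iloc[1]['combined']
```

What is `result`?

group by term: mean(credits), sum(grade_rank):
         credits  grade_rank
term                        
Fall    4.000000         377
Spring  4.333333         644
Summer  4.166667         748
add column combined = t['grade_rank'] + t['credits']:
         credits  grade_rank    combined
term                                    
Fall    4.000000         377  381.000000
Spring  4.333333         644  648.333333
Summer  4.166667         748  752.166667
take 2 rows with smallest credits:
         credits  grade_rank    combined
term                                    
Fall    4.000000         377  381.000000
Summer  4.166667         748  752.166667
Hence 752.166666667.

752.166666667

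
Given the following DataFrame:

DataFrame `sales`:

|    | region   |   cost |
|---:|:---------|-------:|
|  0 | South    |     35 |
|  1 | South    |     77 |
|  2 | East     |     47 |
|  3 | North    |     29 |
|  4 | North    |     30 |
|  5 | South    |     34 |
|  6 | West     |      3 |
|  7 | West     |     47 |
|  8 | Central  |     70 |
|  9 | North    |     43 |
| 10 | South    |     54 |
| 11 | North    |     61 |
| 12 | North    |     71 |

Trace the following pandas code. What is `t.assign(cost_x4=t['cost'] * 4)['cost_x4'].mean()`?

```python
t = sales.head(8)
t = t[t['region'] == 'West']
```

100.0

take first 8 rows:
  region  cost
0  South    35
1  South    77
2   East    47
3  North    29
4  North    30
5  South    34
6   West     3
7   West    47
filter rows where region == 'West':
  region  cost
6   West     3
7   West    47
add column cost_x4 = t['cost'] * 4:
  region  cost  cost_x4
6   West     3       12
7   West    47      188
mean of column 'cost_x4' → 100.0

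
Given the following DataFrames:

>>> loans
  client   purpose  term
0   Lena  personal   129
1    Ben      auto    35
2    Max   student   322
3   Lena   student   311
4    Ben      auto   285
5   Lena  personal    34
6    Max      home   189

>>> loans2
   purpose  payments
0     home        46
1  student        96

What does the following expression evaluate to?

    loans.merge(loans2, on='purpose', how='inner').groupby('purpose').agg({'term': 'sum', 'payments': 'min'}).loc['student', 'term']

633

merge on 'purpose' (how='inner') → 3 rows:
  client  purpose  term  payments
0    Max  student   322        96
1   Lena  student   311        96
2    Max     home   189        46
group by purpose: sum(term), min(payments):
         term  payments
purpose                
home      189        46
student   633        96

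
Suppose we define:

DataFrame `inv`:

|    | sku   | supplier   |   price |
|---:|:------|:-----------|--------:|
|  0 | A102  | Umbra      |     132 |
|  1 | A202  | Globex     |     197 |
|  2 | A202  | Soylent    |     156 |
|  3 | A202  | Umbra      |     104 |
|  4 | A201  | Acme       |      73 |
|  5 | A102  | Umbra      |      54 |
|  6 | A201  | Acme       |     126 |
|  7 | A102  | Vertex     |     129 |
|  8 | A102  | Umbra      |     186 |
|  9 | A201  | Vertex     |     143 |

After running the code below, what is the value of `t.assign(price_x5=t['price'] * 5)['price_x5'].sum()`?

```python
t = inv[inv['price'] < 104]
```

635

filter rows where price < 104:
    sku supplier  price
4  A201     Acme     73
5  A102    Umbra     54
add column price_x5 = t['price'] * 5:
    sku supplier  price  price_x5
4  A201     Acme     73       365
5  A102    Umbra     54       270
The sum of column 'price_x5' is 635.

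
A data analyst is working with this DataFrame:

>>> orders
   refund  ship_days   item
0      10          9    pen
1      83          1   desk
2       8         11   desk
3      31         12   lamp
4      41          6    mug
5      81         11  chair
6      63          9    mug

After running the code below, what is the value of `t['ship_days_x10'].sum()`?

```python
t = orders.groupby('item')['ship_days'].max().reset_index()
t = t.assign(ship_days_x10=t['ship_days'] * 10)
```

520

group by item, max of ship_days:
item
chair    11
desk     11
lamp     12
mug       9
pen       9
Name: ship_days, dtype: int64
reset_index():
    item  ship_days
0  chair         11
1   desk         11
2   lamp         12
3    mug          9
4    pen          9
add column ship_days_x10 = t['ship_days'] * 10:
    item  ship_days  ship_days_x10
0  chair         11            110
1   desk         11            110
2   lamp         12            120
3    mug          9             90
4    pen          9             90
Then the sum of column 'ship_days_x10': 520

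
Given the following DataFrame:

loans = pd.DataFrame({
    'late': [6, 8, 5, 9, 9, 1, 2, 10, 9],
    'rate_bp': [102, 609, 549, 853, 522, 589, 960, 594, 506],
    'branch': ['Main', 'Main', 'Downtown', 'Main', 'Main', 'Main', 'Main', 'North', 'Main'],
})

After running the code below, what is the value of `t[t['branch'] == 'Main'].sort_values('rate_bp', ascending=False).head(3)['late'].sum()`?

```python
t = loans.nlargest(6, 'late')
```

take 6 rows with largest late:
   late  rate_bp branch
7    10      594  North
3     9      853   Main
4     9      522   Main
8     9      506   Main
1     8      609   Main
0     6      102   Main
filter rows where branch == 'Main':
   late  rate_bp branch
3     9      853   Main
4     9      522   Main
8     9      506   Main
1     8      609   Main
0     6      102   Main
sort by rate_bp descending:
   late  rate_bp branch
3     9      853   Main
1     8      609   Main
4     9      522   Main
8     9      506   Main
0     6      102   Main
take first 3 rows:
   late  rate_bp branch
3     9      853   Main
1     8      609   Main
4     9      522   Main
Taking the sum of column 'late' gives 26.

26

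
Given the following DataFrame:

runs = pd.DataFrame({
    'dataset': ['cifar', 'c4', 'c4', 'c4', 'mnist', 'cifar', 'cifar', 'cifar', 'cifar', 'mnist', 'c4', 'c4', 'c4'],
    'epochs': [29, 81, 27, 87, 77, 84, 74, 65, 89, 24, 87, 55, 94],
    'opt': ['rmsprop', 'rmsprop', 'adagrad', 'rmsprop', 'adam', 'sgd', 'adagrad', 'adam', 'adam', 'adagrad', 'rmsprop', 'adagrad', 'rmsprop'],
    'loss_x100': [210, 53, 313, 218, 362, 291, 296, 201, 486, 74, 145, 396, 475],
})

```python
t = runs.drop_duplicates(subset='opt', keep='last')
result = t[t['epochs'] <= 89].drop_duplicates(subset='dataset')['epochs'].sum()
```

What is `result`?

drop duplicate opt (keep=last):
   dataset  epochs      opt  loss_x100
5    cifar      84      sgd        291
8    cifar      89     adam        486
11      c4      55  adagrad        396
12      c4      94  rmsprop        475
filter rows where epochs <= 89:
   dataset  epochs      opt  loss_x100
5    cifar      84      sgd        291
8    cifar      89     adam        486
11      c4      55  adagrad        396
drop duplicate dataset (keep=first):
   dataset  epochs      opt  loss_x100
5    cifar      84      sgd        291
11      c4      55  adagrad        396
So sum() = 139.

139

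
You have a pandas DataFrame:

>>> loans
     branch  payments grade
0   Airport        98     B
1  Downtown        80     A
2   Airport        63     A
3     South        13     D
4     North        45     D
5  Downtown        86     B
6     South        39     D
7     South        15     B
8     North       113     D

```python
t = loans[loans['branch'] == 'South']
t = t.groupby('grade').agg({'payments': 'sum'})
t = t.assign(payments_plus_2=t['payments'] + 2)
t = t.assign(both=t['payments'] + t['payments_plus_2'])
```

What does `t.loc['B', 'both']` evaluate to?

32

filter rows where branch == 'South':
  branch  payments grade
3  South        13     D
6  South        39     D
7  South        15     B
group by grade, sum of payments:
       payments
grade          
B            15
D            52
add column payments_plus_2 = t['payments'] + 2:
       payments  payments_plus_2
grade                           
B            15               17
D            52               54
add column both = t['payments'] + t['payments_plus_2']:
       payments  payments_plus_2  both
grade                                 
B            15               17    32
D            52               54   106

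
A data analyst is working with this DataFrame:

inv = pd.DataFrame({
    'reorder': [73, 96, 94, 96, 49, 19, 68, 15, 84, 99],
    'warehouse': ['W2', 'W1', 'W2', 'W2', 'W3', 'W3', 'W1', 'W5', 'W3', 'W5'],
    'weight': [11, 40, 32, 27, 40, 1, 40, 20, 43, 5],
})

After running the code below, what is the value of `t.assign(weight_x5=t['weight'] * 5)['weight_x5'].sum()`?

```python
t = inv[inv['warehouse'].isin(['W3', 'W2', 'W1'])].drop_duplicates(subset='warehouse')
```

filter rows where warehouse in ['W3', 'W2', 'W1']:
   reorder warehouse  weight
0       73        W2      11
1       96        W1      40
2       94        W2      32
3       96        W2      27
4       49        W3      40
5       19        W3       1
6       68        W1      40
8       84        W3      43
drop duplicate warehouse (keep=first):
   reorder warehouse  weight
0       73        W2      11
1       96        W1      40
4       49        W3      40
add column weight_x5 = t['weight'] * 5:
   reorder warehouse  weight  weight_x5
0       73        W2      11         55
1       96        W1      40        200
4       49        W3      40        200

455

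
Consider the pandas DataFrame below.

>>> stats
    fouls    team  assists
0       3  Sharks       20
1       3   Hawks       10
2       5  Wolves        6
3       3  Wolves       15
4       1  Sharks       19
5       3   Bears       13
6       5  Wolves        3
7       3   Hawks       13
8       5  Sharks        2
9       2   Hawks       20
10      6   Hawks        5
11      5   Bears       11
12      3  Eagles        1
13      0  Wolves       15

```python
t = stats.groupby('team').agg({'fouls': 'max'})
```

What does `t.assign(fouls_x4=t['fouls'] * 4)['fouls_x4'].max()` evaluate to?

24

group by team, max of fouls:
        fouls
team         
Bears       5
Eagles      3
Hawks       6
Sharks      5
Wolves      5
add column fouls_x4 = t['fouls'] * 4:
        fouls  fouls_x4
team                   
Bears       5        20
Eagles      3        12
Hawks       6        24
Sharks      5        20
Wolves      5        20
Hence 24.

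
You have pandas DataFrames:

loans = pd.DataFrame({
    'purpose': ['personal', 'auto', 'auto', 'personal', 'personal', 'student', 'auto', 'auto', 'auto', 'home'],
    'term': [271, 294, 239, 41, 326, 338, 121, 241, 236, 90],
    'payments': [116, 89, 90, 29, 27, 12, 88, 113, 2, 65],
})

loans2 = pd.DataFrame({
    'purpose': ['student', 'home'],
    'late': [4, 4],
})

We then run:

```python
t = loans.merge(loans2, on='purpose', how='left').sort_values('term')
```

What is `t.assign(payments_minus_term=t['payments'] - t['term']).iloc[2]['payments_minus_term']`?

-33

merge on 'purpose' (how='left') → 10 rows:
    purpose  term  payments  late
0  personal   271       116   NaN
1      auto   294        89   NaN
2      auto   239        90   NaN
3  personal    41        29   NaN
4  personal   326        27   NaN
5   student   338        12   4.0
6      auto   121        88   NaN
7      auto   241       113   NaN
8      auto   236         2   NaN
9      home    90        65   4.0
sort by term:
    purpose  term  payments  late
3  personal    41        29   NaN
9      home    90        65   4.0
6      auto   121        88   NaN
8      auto   236         2   NaN
2      auto   239        90   NaN
7      auto   241       113   NaN
0  personal   271       116   NaN
1      auto   294        89   NaN
4  personal   326        27   NaN
5   student   338        12   4.0
add column payments_minus_term = t['payments'] - t['term']:
    purpose  term  payments  late  payments_minus_term
3  personal    41        29   NaN                  -12
9      home    90        65   4.0                  -25
6      auto   121        88   NaN                  -33
8      auto   236         2   NaN                 -234
2      auto   239        90   NaN                 -149
7      auto   241       113   NaN                 -128
0  personal   271       116   NaN                 -155
1      auto   294        89   NaN                 -205
4  personal   326        27   NaN                 -299
5   student   338        12   4.0                 -326
Then the value at position 2, column 'payments_minus_term': -33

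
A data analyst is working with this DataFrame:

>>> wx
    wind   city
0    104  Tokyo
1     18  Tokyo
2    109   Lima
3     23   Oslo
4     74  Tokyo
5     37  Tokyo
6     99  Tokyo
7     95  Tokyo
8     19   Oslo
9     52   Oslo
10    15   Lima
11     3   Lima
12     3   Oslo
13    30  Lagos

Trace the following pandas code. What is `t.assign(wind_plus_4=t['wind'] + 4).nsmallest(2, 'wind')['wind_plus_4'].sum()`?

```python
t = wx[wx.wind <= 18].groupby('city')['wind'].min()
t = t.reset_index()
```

14

filter rows where wind <= 18:
    wind   city
1     18  Tokyo
10    15   Lima
11     3   Lima
12     3   Oslo
group by city, min of wind:
city
Lima      3
Oslo      3
Tokyo    18
Name: wind, dtype: int64
reset_index():
    city  wind
0   Lima     3
1   Oslo     3
2  Tokyo    18
add column wind_plus_4 = t['wind'] + 4:
    city  wind  wind_plus_4
0   Lima     3            7
1   Oslo     3            7
2  Tokyo    18           22
take 2 rows with smallest wind:
   city  wind  wind_plus_4
0  Lima     3            7
1  Oslo     3            7
sum of column 'wind_plus_4' → 14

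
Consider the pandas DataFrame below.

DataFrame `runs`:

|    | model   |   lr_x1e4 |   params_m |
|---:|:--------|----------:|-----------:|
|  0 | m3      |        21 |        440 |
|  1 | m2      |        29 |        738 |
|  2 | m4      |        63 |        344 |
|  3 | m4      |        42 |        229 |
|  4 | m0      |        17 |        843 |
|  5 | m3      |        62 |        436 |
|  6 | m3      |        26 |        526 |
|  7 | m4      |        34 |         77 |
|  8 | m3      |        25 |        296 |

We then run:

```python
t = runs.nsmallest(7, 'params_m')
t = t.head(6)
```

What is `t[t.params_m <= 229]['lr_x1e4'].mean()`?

take 7 rows with smallest params_m:
  model  lr_x1e4  params_m
7    m4       34        77
3    m4       42       229
8    m3       25       296
2    m4       63       344
5    m3       62       436
0    m3       21       440
6    m3       26       526
take first 6 rows:
  model  lr_x1e4  params_m
7    m4       34        77
3    m4       42       229
8    m3       25       296
2    m4       63       344
5    m3       62       436
0    m3       21       440
filter rows where params_m <= 229:
  model  lr_x1e4  params_m
7    m4       34        77
3    m4       42       229
mean of column 'lr_x1e4' → 38.0

38.0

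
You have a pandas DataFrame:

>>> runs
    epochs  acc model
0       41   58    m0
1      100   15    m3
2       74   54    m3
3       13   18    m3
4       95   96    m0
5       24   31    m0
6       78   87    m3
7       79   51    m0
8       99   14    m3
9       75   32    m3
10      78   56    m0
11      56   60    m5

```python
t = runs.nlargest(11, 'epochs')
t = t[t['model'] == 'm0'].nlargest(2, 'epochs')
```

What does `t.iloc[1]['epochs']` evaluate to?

79

take 11 rows with largest epochs:
    epochs  acc model
1      100   15    m3
8       99   14    m3
4       95   96    m0
7       79   51    m0
6       78   87    m3
10      78   56    m0
9       75   32    m3
2       74   54    m3
11      56   60    m5
0       41   58    m0
5       24   31    m0
filter rows where model == 'm0':
    epochs  acc model
4       95   96    m0
7       79   51    m0
10      78   56    m0
0       41   58    m0
5       24   31    m0
take 2 rows with largest epochs:
   epochs  acc model
4      95   96    m0
7      79   51    m0
value at position 1, column 'epochs' → 79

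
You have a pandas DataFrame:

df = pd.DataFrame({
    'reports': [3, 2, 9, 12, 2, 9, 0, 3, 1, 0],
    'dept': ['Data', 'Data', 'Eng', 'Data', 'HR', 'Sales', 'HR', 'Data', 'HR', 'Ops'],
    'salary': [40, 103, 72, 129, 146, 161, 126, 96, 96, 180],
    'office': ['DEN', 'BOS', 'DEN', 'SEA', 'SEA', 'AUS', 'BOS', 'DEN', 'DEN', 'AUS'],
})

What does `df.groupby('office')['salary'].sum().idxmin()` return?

group by office, sum of salary:
office
AUS    341
BOS    229
DEN    304
SEA    275
Name: salary, dtype: int64
Taking the label with the smallest value gives BOS.

BOS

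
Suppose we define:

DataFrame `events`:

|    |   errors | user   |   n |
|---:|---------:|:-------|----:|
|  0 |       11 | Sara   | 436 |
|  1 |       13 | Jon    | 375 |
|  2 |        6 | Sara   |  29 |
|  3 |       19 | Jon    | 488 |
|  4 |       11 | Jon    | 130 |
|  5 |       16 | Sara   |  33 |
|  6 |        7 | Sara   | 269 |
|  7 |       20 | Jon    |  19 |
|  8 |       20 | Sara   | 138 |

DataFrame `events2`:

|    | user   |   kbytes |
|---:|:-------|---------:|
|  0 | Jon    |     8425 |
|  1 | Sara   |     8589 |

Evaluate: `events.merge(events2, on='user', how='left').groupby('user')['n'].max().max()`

488

merge on 'user' (how='left') → 9 rows:
   errors  user    n  kbytes
0      11  Sara  436    8589
1      13   Jon  375    8425
2       6  Sara   29    8589
3      19   Jon  488    8425
4      11   Jon  130    8425
5      16  Sara   33    8589
6       7  Sara  269    8589
7      20   Jon   19    8425
8      20  Sara  138    8589
group by user, max of n:
user
Jon     488
Sara    436
Name: n, dtype: int64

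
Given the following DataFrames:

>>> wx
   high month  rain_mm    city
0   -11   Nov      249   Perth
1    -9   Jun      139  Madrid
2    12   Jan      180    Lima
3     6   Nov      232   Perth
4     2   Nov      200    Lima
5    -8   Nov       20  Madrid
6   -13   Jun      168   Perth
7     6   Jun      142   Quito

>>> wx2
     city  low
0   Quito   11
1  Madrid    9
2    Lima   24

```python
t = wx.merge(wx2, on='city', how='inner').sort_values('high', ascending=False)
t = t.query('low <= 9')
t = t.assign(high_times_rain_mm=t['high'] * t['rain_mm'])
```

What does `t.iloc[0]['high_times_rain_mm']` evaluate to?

-160

merge on 'city' (how='inner') → 5 rows:
   high month  rain_mm    city  low
0    -9   Jun      139  Madrid    9
1    12   Jan      180    Lima   24
2     2   Nov      200    Lima   24
3    -8   Nov       20  Madrid    9
4     6   Jun      142   Quito   11
sort by high descending:
   high month  rain_mm    city  low
1    12   Jan      180    Lima   24
4     6   Jun      142   Quito   11
2     2   Nov      200    Lima   24
3    -8   Nov       20  Madrid    9
0    -9   Jun      139  Madrid    9
filter rows where low <= 9:
   high month  rain_mm    city  low
3    -8   Nov       20  Madrid    9
0    -9   Jun      139  Madrid    9
add column high_times_rain_mm = t['high'] * t['rain_mm']:
   high month  rain_mm    city  low  high_times_rain_mm
3    -8   Nov       20  Madrid    9                -160
0    -9   Jun      139  Madrid    9               -1251
Taking the value at position 0, column 'high_times_rain_mm' gives -160.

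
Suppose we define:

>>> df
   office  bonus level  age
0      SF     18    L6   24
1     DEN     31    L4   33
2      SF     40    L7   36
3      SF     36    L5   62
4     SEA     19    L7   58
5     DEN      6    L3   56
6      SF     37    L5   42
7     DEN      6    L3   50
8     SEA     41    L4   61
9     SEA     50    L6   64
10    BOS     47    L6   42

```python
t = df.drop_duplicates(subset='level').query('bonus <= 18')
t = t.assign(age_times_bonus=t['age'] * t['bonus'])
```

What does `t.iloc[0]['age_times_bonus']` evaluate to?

432

drop duplicate level (keep=first):
  office  bonus level  age
0     SF     18    L6   24
1    DEN     31    L4   33
2     SF     40    L7   36
3     SF     36    L5   62
5    DEN      6    L3   56
filter rows where bonus <= 18:
  office  bonus level  age
0     SF     18    L6   24
5    DEN      6    L3   56
add column age_times_bonus = t['age'] * t['bonus']:
  office  bonus level  age  age_times_bonus
0     SF     18    L6   24              432
5    DEN      6    L3   56              336
Taking the value at position 0, column 'age_times_bonus' gives 432.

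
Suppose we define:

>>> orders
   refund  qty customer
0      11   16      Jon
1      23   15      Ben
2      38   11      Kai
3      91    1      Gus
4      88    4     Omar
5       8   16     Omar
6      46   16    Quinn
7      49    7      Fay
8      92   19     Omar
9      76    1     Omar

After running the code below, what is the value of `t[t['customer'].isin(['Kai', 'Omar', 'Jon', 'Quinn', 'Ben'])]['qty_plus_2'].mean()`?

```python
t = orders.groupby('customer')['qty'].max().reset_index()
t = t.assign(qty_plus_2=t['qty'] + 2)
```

17.4

group by customer, max of qty:
customer
Ben      15
Fay       7
Gus       1
Jon      16
Kai      11
Omar     19
Quinn    16
Name: qty, dtype: int64
reset_index():
  customer  qty
0      Ben   15
1      Fay    7
2      Gus    1
3      Jon   16
4      Kai   11
5     Omar   19
6    Quinn   16
add column qty_plus_2 = t['qty'] + 2:
  customer  qty  qty_plus_2
0      Ben   15          17
1      Fay    7           9
2      Gus    1           3
3      Jon   16          18
4      Kai   11          13
5     Omar   19          21
6    Quinn   16          18
filter rows where customer in ['Kai', 'Omar', 'Jon', 'Quinn', 'Ben']:
  customer  qty  qty_plus_2
0      Ben   15          17
3      Jon   16          18
4      Kai   11          13
5     Omar   19          21
6    Quinn   16          18
Hence 17.4.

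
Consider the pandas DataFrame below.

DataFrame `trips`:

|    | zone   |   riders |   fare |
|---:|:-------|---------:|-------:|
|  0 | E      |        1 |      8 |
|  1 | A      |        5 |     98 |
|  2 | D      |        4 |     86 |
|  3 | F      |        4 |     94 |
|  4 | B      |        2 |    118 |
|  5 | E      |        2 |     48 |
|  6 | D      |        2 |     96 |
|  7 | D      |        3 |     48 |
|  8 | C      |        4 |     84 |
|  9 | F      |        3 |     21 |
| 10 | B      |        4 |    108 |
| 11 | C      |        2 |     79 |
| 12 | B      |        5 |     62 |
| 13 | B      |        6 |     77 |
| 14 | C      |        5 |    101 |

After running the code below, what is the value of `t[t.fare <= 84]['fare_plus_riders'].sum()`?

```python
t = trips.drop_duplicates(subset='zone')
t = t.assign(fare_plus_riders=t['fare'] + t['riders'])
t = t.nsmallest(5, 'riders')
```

drop duplicate zone (keep=first):
  zone  riders  fare
0    E       1     8
1    A       5    98
2    D       4    86
3    F       4    94
4    B       2   118
8    C       4    84
add column fare_plus_riders = t['fare'] + t['riders']:
  zone  riders  fare  fare_plus_riders
0    E       1     8                 9
1    A       5    98               103
2    D       4    86                90
3    F       4    94                98
4    B       2   118               120
8    C       4    84                88
take 5 rows with smallest riders:
  zone  riders  fare  fare_plus_riders
0    E       1     8                 9
4    B       2   118               120
2    D       4    86                90
3    F       4    94                98
8    C       4    84                88
filter rows where fare <= 84:
  zone  riders  fare  fare_plus_riders
0    E       1     8                 9
8    C       4    84                88

97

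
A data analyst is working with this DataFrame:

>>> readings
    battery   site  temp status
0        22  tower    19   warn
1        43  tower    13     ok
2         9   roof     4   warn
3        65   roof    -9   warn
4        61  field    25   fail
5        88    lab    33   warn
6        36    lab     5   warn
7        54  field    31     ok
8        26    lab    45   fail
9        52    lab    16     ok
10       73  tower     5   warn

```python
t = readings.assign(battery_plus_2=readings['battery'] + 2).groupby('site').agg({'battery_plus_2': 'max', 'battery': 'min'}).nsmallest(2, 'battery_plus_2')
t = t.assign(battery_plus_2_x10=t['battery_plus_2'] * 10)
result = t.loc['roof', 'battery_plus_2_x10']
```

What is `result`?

add column battery_plus_2 = readings['battery'] + 2:
    battery   site  temp status  battery_plus_2
0        22  tower    19   warn              24
1        43  tower    13     ok              45
2         9   roof     4   warn              11
3        65   roof    -9   warn              67
4        61  field    25   fail              63
5        88    lab    33   warn              90
6        36    lab     5   warn              38
7        54  field    31     ok              56
8        26    lab    45   fail              28
9        52    lab    16     ok              54
10       73  tower     5   warn              75
group by site: max(battery_plus_2), min(battery):
       battery_plus_2  battery
site                          
field              63       54
lab                90       26
roof               67        9
tower              75       22
take 2 rows with smallest battery_plus_2:
       battery_plus_2  battery
site                          
field              63       54
roof               67        9
add column battery_plus_2_x10 = t['battery_plus_2'] * 10:
       battery_plus_2  battery  battery_plus_2_x10
site                                              
field              63       54                 630
roof               67        9                 670

670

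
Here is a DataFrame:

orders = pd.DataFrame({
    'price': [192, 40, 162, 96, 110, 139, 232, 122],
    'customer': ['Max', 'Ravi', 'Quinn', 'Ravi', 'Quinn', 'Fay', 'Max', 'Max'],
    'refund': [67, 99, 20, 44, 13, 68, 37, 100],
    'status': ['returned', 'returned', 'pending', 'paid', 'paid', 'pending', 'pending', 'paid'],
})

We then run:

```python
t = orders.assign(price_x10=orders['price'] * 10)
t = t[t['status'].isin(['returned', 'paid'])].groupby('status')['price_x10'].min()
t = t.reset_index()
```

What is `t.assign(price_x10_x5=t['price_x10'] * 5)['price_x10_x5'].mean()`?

add column price_x10 = orders['price'] * 10:
   price customer  refund    status  price_x10
0    192      Max      67  returned       1920
1     40     Ravi      99  returned        400
2    162    Quinn      20   pending       1620
3     96     Ravi      44      paid        960
4    110    Quinn      13      paid       1100
5    139      Fay      68   pending       1390
6    232      Max      37   pending       2320
7    122      Max     100      paid       1220
filter rows where status in ['returned', 'paid']:
   price customer  refund    status  price_x10
0    192      Max      67  returned       1920
1     40     Ravi      99  returned        400
3     96     Ravi      44      paid        960
4    110    Quinn      13      paid       1100
7    122      Max     100      paid       1220
group by status, min of price_x10:
status
paid        960
returned    400
Name: price_x10, dtype: int64
reset_index():
     status  price_x10
0      paid        960
1  returned        400
add column price_x10_x5 = t['price_x10'] * 5:
     status  price_x10  price_x10_x5
0      paid        960          4800
1  returned        400          2000
mean of column 'price_x10_x5' → 3400.0

3400.0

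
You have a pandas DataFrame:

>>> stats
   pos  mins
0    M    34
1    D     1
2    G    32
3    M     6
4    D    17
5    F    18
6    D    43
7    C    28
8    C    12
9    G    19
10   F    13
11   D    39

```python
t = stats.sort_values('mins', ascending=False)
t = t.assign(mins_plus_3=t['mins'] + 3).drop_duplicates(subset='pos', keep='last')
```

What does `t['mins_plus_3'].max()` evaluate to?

sort by mins descending:
   pos  mins
6    D    43
11   D    39
0    M    34
2    G    32
7    C    28
9    G    19
5    F    18
4    D    17
10   F    13
8    C    12
3    M     6
1    D     1
add column mins_plus_3 = t['mins'] + 3:
   pos  mins  mins_plus_3
6    D    43           46
11   D    39           42
0    M    34           37
2    G    32           35
7    C    28           31
9    G    19           22
5    F    18           21
4    D    17           20
10   F    13           16
8    C    12           15
3    M     6            9
1    D     1            4
drop duplicate pos (keep=last):
   pos  mins  mins_plus_3
9    G    19           22
10   F    13           16
8    C    12           15
3    M     6            9
1    D     1            4
Hence 22.

22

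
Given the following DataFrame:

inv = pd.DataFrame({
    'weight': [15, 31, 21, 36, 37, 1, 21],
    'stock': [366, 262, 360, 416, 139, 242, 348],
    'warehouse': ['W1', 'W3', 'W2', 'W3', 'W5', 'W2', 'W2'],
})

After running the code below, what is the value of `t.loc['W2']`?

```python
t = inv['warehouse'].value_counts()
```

value_counts of warehouse:
warehouse
W2    3
W3    2
W1    1
W5    1
Name: count, dtype: int64
Reading off the value at index 'W2', we get 3.

3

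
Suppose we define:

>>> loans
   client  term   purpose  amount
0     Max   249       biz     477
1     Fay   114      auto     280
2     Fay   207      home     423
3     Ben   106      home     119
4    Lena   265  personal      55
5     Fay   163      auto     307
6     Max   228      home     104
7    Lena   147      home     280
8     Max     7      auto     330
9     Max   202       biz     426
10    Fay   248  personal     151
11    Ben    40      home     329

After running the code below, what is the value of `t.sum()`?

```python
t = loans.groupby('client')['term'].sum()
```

1976

group by client, sum of term:
client
Ben     146
Fay     732
Lena    412
Max     686
Name: term, dtype: int64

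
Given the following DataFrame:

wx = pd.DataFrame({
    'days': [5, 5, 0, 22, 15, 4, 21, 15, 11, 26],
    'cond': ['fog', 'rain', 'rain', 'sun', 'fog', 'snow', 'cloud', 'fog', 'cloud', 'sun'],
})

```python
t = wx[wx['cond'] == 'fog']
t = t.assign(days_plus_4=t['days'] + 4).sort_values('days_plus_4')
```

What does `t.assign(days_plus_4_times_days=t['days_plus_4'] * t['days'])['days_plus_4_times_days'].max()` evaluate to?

285

filter rows where cond == 'fog':
   days cond
0     5  fog
4    15  fog
7    15  fog
add column days_plus_4 = t['days'] + 4:
   days cond  days_plus_4
0     5  fog            9
4    15  fog           19
7    15  fog           19
sort by days_plus_4:
   days cond  days_plus_4
0     5  fog            9
4    15  fog           19
7    15  fog           19
add column days_plus_4_times_days = t['days_plus_4'] * t['days']:
   days cond  days_plus_4  days_plus_4_times_days
0     5  fog            9                      45
4    15  fog           19                     285
7    15  fog           19                     285
Hence 285.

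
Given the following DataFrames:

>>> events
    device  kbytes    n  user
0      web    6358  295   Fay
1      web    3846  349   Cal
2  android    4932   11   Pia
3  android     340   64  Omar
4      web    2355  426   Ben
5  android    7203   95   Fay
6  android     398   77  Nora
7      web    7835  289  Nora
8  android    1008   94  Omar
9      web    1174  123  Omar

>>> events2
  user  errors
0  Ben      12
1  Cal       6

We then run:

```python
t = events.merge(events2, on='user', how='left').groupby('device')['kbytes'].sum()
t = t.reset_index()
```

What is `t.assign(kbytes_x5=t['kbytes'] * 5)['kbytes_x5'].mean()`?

merge on 'user' (how='left') → 10 rows:
    device  kbytes    n  user  errors
0      web    6358  295   Fay     NaN
1      web    3846  349   Cal     6.0
2  android    4932   11   Pia     NaN
3  android     340   64  Omar     NaN
4      web    2355  426   Ben    12.0
5  android    7203   95   Fay     NaN
6  android     398   77  Nora     NaN
7      web    7835  289  Nora     NaN
8  android    1008   94  Omar     NaN
9      web    1174  123  Omar     NaN
group by device, sum of kbytes:
device
android    13881
web        21568
Name: kbytes, dtype: int64
reset_index():
    device  kbytes
0  android   13881
1      web   21568
add column kbytes_x5 = t['kbytes'] * 5:
    device  kbytes  kbytes_x5
0  android   13881      69405
1      web   21568     107840
Finally, mean of column 'kbytes_x5' = 88622.5.

88622.5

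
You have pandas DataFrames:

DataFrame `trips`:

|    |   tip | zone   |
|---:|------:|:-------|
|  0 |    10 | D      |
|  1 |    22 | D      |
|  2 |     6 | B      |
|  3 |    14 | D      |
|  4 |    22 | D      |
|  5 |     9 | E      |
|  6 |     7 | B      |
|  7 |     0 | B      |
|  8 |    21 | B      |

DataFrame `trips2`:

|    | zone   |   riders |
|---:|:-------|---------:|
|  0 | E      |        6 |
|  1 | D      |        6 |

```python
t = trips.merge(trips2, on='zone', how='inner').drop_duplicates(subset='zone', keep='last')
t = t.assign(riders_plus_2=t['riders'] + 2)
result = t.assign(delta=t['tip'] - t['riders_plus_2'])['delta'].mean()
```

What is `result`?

7.5

merge on 'zone' (how='inner') → 5 rows:
   tip zone  riders
0   10    D       6
1   22    D       6
2   14    D       6
3   22    D       6
4    9    E       6
drop duplicate zone (keep=last):
   tip zone  riders
3   22    D       6
4    9    E       6
add column riders_plus_2 = t['riders'] + 2:
   tip zone  riders  riders_plus_2
3   22    D       6              8
4    9    E       6              8
add column delta = t['tip'] - t['riders_plus_2']:
   tip zone  riders  riders_plus_2  delta
3   22    D       6              8     14
4    9    E       6              8      1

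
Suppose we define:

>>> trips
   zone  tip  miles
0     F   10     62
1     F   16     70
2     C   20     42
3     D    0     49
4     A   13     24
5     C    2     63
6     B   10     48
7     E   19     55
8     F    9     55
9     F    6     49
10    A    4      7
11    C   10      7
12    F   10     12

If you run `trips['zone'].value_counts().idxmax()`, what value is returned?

F

value_counts of zone:
zone
F    5
C    3
A    2
D    1
B    1
E    1
Name: count, dtype: int64
Taking the label with the largest value gives F.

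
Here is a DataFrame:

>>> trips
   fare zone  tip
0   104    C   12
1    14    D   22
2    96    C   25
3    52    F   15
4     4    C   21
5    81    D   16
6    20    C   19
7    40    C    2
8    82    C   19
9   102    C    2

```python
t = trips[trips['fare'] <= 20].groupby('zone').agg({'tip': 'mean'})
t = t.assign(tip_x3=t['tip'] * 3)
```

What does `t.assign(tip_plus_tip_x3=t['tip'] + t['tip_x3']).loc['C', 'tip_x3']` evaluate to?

filter rows where fare <= 20:
   fare zone  tip
1    14    D   22
4     4    C   21
6    20    C   19
group by zone, mean of tip:
       tip
zone      
C     20.0
D     22.0
add column tip_x3 = t['tip'] * 3:
       tip  tip_x3
zone              
C     20.0    60.0
D     22.0    66.0
add column tip_plus_tip_x3 = t['tip'] + t['tip_x3']:
       tip  tip_x3  tip_plus_tip_x3
zone                               
C     20.0    60.0             80.0
D     22.0    66.0             88.0
Reading off the value at row 'C', column 'tip_x3', we get 60.0.

60.0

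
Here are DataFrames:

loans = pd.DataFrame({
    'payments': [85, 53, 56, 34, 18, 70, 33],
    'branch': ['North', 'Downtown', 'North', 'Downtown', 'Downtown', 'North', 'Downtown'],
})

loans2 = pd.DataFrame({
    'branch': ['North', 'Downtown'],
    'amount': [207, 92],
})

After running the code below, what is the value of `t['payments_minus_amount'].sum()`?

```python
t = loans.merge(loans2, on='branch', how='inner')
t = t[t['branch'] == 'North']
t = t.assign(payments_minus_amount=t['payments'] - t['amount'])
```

merge on 'branch' (how='inner') → 7 rows:
   payments    branch  amount
0        85     North     207
1        53  Downtown      92
2        56     North     207
3        34  Downtown      92
4        18  Downtown      92
5        70     North     207
6        33  Downtown      92
filter rows where branch == 'North':
   payments branch  amount
0        85  North     207
2        56  North     207
5        70  North     207
add column payments_minus_amount = t['payments'] - t['amount']:
   payments branch  amount  payments_minus_amount
0        85  North     207                   -122
2        56  North     207                   -151
5        70  North     207                   -137
sum of column 'payments_minus_amount' → -410

-410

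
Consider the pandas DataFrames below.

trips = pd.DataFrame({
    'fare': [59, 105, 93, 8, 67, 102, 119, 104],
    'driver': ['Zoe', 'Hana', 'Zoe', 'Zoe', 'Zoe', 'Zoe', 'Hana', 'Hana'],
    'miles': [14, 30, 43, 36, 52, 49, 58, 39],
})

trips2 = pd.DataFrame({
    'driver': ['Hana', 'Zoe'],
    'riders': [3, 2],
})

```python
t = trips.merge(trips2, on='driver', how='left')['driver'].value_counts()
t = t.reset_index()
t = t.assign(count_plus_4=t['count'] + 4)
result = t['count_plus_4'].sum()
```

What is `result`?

16

merge on 'driver' (how='left') → 8 rows:
   fare driver  miles  riders
0    59    Zoe     14       2
1   105   Hana     30       3
2    93    Zoe     43       2
3     8    Zoe     36       2
4    67    Zoe     52       2
5   102    Zoe     49       2
6   119   Hana     58       3
7   104   Hana     39       3
value_counts of driver:
driver
Zoe     5
Hana    3
Name: count, dtype: int64
reset_index():
  driver  count
0    Zoe      5
1   Hana      3
add column count_plus_4 = t['count'] + 4:
  driver  count  count_plus_4
0    Zoe      5             9
1   Hana      3             7
sum of column 'count_plus_4' → 16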